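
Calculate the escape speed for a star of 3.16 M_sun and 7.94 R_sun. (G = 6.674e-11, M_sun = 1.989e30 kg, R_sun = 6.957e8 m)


M = 3.16 * 1.989e30 kg = 6.28524e+30 kg; R = 7.94 * 6.957e8 m = 5.523858e+09 m. v_esc = sqrt(2GM/R) = sqrt(2 * 6.674e-11 * 6.28524e+30 / 5.523858e+09) = 389715.5896

389715.5896 m/s


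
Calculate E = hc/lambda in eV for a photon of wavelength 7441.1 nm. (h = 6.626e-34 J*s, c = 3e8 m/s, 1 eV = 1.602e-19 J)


E = hc/lambda = 6.626e-34 * 3e8 / 7.441e-06 = 2.671e-20 J = 0.1668 eV

0.1668 eV


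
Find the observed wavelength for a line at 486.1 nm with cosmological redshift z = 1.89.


lam_obs = lam_emit * (1 + z) = 486.1 * (1 + 1.89) = 1404.829

1404.829 nm


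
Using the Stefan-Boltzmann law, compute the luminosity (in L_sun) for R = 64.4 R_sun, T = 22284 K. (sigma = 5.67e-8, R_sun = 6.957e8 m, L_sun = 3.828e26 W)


R = 64.4 * 6.957e8 m = 4.480308e+10 m. L = 4*pi*R^2*sigma*T^4 = 4*pi*(4.480308e+10)^2 * 5.67e-8 * 22284^4 = 3.526803503e+32 W. L/L_sun = 3.526803503e+32 / 3.828e26 = 921317.5296

921317.5296 L_sun


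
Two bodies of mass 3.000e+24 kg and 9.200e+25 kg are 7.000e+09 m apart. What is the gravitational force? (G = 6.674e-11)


F = G*m1*m2/r^2 = 6.674e-11 * 3.000e+24 * 9.200e+25 / (7.000e+09)^2 = 6.674e-11 * 2.760e+50 / 4.900e+19 = 3.759e+20

3.759e+20 N


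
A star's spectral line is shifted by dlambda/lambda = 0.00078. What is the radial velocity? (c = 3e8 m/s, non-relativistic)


v = (dlambda/lambda) * c = 0.00078 * 3e8 = 234000.0

234000.0 m/s


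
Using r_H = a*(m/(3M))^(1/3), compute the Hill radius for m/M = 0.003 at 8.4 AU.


r_H = a * (m/3M)^(1/3) = 8.4 * (0.003/3)^(1/3) = 0.84

0.84 AU


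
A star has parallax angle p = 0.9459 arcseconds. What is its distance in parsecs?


d = 1/p = 1/0.9459 = 1.0572

1.0572 pc


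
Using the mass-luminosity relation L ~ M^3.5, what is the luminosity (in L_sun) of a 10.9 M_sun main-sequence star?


L/L_sun = (M/M_sun)^3.5 = 10.9^3.5 = 4275.5574

4275.5574 L_sun


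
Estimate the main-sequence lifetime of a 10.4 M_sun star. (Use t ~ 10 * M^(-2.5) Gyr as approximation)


t = 10 * M^(-2.5) = 10 * 10.4^(-2.5) = 0.0287

0.0287 Gyr


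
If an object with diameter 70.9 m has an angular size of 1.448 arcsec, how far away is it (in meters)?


D = size / theta_rad, theta_rad = 1.448 * pi/(180*3600) = 7.020e-06, D = 1.010e+07

1.010e+07 m


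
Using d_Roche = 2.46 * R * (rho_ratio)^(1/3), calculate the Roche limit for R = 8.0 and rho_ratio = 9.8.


d_Roche = 2.46 * 8.0 * 9.8^(1/3) = 42.1147

42.1147


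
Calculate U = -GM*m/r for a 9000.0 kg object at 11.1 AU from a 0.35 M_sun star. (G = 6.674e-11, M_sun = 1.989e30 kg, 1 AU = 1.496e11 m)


M = 0.35 * 1.989e30 kg = 6.9615e+29 kg; r = 11.1 AU * 1.496e11 m/AU = 1.66056e+12 m. U = -GM*m/r = -(6.674e-11 * 6.9615e+29 * 9000.0) / 1.66056e+12 = -2.518e+11

-2.518e+11 J


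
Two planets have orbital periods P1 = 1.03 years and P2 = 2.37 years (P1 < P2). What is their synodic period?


1/P_syn = |1/P1 - 1/P2| = |1/1.03 - 1/2.37| => P_syn = 1.8217

1.8217 years


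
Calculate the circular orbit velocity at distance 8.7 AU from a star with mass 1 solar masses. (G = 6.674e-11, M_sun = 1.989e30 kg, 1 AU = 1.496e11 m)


v = sqrt(GM/r) = sqrt(6.674e-11 * 1.989e+30 / 1.302e+12) = 10099.1557

10099.1557 m/s


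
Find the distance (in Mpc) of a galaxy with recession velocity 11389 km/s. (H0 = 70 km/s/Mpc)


d = v / H0 = 11389 / 70 = 162.7

162.7 Mpc


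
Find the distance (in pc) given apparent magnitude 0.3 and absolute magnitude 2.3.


d = 10^((m - M + 5)/5) = 10^((0.3 - 2.3 + 5)/5) = 3.9811

3.9811 pc


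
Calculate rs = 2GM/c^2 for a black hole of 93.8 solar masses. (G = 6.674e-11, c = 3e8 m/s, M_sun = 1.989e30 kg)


M = 93.8 * 1.989e30 kg = 1.865682e+32 kg. rs = 2GM/c^2 = 2 * 6.674e-11 * 1.865682e+32 / (3e8)^2 = 276701.3704

276701.3704 m


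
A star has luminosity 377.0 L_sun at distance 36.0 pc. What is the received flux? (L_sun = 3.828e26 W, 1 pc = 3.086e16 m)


F = L / (4*pi*d^2) = 1.443e+29 / (4*pi*(1.111e+18)^2) = 9.305e-09

9.305e-09 W/m^2


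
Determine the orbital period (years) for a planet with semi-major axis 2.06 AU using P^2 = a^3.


P = a^(3/2) = 2.06^1.5 = 2.9567

2.9567 years


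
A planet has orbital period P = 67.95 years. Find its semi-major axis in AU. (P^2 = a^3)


a = P^(2/3) = 67.95^(2/3) = 16.6517

16.6517 AU


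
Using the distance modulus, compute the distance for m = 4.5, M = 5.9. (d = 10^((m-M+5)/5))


d = 10^((m - M + 5)/5) = 10^((4.5 - 5.9 + 5)/5) = 5.2481

5.2481 pc


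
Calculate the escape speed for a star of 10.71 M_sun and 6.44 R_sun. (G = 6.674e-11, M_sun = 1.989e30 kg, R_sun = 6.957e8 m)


M = 10.71 * 1.989e30 kg = 2.130219e+31 kg; R = 6.44 * 6.957e8 m = 4.480308e+09 m. v_esc = sqrt(2GM/R) = sqrt(2 * 6.674e-11 * 2.130219e+31 / 4.480308e+09) = 796647.6706

796647.6706 m/s


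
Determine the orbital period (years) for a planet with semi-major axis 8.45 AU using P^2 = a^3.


P = a^(3/2) = 8.45^1.5 = 24.5632

24.5632 years


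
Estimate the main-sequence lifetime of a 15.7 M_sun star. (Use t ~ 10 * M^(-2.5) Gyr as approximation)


t = 10 * M^(-2.5) = 10 * 15.7^(-2.5) = 0.0102

0.0102 Gyr


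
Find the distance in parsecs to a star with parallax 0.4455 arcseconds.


d = 1/p = 1/0.4455 = 2.2447

2.2447 pc


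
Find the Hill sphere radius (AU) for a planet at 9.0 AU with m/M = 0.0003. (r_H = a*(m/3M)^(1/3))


r_H = a * (m/3M)^(1/3) = 9.0 * (0.0003/3)^(1/3) = 0.4177

0.4177 AU


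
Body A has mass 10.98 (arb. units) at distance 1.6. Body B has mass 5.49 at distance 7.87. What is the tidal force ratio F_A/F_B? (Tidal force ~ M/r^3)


Ratio = (M1/r1^3) / (M2/r2^3) = (10.98/1.6^3) / (5.49/7.87^3) = 238.0095

238.0095


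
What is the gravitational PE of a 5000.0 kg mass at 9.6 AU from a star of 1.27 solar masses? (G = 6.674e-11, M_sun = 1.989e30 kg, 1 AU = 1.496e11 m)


M = 1.27 * 1.989e30 kg = 2.52603e+30 kg; r = 9.6 AU * 1.496e11 m/AU = 1.43616e+12 m. U = -GM*m/r = -(6.674e-11 * 2.52603e+30 * 5000.0) / 1.43616e+12 = -5.869e+11

-5.869e+11 J


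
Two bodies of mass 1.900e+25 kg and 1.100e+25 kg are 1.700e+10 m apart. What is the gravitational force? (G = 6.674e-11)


F = G*m1*m2/r^2 = 6.674e-11 * 1.900e+25 * 1.100e+25 / (1.700e+10)^2 = 6.674e-11 * 2.090e+50 / 2.890e+20 = 4.827e+19

4.827e+19 N


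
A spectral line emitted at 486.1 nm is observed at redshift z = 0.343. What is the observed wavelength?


lam_obs = lam_emit * (1 + z) = 486.1 * (1 + 0.343) = 652.8323

652.8323 nm


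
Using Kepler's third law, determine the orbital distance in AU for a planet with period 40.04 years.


a = P^(2/3) = 40.04^(2/3) = 11.7039

11.7039 AU


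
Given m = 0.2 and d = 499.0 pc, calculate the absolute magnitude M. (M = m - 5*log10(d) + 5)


M = m - 5*log10(d) + 5 = 0.2 - 5*log10(499.0) + 5 = -8.2905

-8.2905


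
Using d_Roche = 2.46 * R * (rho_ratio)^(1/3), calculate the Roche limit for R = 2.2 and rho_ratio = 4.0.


d_Roche = 2.46 * 2.2 * 4.0^(1/3) = 8.591

8.591


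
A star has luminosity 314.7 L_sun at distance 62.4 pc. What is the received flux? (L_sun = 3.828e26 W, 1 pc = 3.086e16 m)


F = L / (4*pi*d^2) = 1.205e+29 / (4*pi*(1.926e+18)^2) = 2.585e-09

2.585e-09 W/m^2


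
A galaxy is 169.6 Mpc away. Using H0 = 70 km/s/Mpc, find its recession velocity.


v = H0 * d = 70 * 169.6 = 11872.0

11872.0 km/s


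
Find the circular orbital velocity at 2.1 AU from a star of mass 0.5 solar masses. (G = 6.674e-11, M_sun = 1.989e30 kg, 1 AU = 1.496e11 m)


v = sqrt(GM/r) = sqrt(6.674e-11 * 9.945e+29 / 3.142e+11) = 14535.1678

14535.1678 m/s


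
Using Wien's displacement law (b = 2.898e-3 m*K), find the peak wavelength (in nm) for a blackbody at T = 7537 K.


lam_max = b / T = 2.898e-3 / 7537 = 3.845e-07 m = 384.5031 nm

384.5031 nm


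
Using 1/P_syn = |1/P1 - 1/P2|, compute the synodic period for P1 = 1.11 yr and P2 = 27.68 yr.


1/P_syn = |1/P1 - 1/P2| = |1/1.11 - 1/27.68| => P_syn = 1.1564

1.1564 years


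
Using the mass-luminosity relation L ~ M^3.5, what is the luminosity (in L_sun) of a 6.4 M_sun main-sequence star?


L/L_sun = (M/M_sun)^3.5 = 6.4^3.5 = 663.1777

663.1777 L_sun


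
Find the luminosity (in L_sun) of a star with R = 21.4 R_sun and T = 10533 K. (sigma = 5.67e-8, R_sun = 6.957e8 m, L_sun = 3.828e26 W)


R = 21.4 * 6.957e8 m = 1.488798e+10 m. L = 4*pi*R^2*sigma*T^4 = 4*pi*(1.488798e+10)^2 * 5.67e-8 * 10533^4 = 1.943895046e+30 W. L/L_sun = 1.943895046e+30 / 3.828e26 = 5078.0957

5078.0957 L_sun


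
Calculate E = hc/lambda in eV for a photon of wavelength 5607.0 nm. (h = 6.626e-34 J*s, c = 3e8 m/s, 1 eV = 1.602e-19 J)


E = hc/lambda = 6.626e-34 * 3e8 / 5.607e-06 = 3.545e-20 J = 0.2213 eV

0.2213 eV


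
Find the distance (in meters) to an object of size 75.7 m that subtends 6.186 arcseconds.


D = size / theta_rad, theta_rad = 6.186 * pi/(180*3600) = 2.999e-05, D = 2.524e+06

2.524e+06 m


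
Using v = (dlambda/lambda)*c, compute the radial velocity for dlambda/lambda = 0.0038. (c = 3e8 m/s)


v = (dlambda/lambda) * c = 0.0038 * 3e8 = 1.140e+06

1.140e+06 m/s


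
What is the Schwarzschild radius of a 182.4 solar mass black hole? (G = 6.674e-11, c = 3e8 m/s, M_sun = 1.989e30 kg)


M = 182.4 * 1.989e30 kg = 3.627936e+32 kg. rs = 2GM/c^2 = 2 * 6.674e-11 * 3.627936e+32 / (3e8)^2 = 538063.2192

538063.2192 m


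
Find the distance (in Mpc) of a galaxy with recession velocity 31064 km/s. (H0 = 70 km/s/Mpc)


d = v / H0 = 31064 / 70 = 443.7714

443.7714 Mpc


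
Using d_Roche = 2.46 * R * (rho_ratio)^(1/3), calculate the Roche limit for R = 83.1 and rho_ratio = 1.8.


d_Roche = 2.46 * 83.1 * 1.8^(1/3) = 248.672

248.672


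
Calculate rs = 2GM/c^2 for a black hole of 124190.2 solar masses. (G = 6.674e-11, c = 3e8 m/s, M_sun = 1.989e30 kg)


M = 124190.2 * 1.989e30 kg = 2.470143078e+35 kg. rs = 2GM/c^2 = 2 * 6.674e-11 * 2.470143078e+35 / (3e8)^2 = 3.663e+08

3.663e+08 m


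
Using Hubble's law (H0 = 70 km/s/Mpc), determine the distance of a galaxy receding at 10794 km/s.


d = v / H0 = 10794 / 70 = 154.2

154.2 Mpc


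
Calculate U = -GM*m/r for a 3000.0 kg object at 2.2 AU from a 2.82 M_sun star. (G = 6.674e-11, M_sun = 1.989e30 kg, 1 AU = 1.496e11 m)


M = 2.82 * 1.989e30 kg = 5.60898e+30 kg; r = 2.2 AU * 1.496e11 m/AU = 3.2912e+11 m. U = -GM*m/r = -(6.674e-11 * 5.60898e+30 * 3000.0) / 3.2912e+11 = -3.412e+12

-3.412e+12 J


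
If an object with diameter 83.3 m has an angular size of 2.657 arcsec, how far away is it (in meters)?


D = size / theta_rad, theta_rad = 2.657 * pi/(180*3600) = 1.288e-05, D = 6.467e+06

6.467e+06 m


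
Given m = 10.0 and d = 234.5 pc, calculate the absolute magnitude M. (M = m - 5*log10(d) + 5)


M = m - 5*log10(d) + 5 = 10.0 - 5*log10(234.5) + 5 = 3.1493

3.1493


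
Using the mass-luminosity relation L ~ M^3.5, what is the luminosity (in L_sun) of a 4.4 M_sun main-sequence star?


L/L_sun = (M/M_sun)^3.5 = 4.4^3.5 = 178.6835

178.6835 L_sun


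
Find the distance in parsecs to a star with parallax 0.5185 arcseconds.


d = 1/p = 1/0.5185 = 1.9286

1.9286 pc


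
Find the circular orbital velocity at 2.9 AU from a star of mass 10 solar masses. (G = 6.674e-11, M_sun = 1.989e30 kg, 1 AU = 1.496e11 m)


v = sqrt(GM/r) = sqrt(6.674e-11 * 1.989e+31 / 4.338e+11) = 55315.3541

55315.3541 m/s


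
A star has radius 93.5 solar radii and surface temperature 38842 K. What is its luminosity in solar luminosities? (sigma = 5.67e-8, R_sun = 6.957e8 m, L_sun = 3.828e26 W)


R = 93.5 * 6.957e8 m = 6.504795e+10 m. L = 4*pi*R^2*sigma*T^4 = 4*pi*(6.504795e+10)^2 * 5.67e-8 * 38842^4 = 6.862249228e+33 W. L/L_sun = 6.862249228e+33 / 3.828e26 = 1.793e+07

1.793e+07 L_sun


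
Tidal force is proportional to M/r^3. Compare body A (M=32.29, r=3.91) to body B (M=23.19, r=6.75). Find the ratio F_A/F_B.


Ratio = (M1/r1^3) / (M2/r2^3) = (32.29/3.91^3) / (23.19/6.75^3) = 7.1639

7.1639


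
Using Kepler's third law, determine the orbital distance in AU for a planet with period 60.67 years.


a = P^(2/3) = 60.67^(2/3) = 15.4401

15.4401 AU


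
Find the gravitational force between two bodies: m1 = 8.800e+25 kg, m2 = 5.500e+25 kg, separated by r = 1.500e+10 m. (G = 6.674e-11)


F = G*m1*m2/r^2 = 6.674e-11 * 8.800e+25 * 5.500e+25 / (1.500e+10)^2 = 6.674e-11 * 4.840e+51 / 2.250e+20 = 1.436e+21

1.436e+21 N


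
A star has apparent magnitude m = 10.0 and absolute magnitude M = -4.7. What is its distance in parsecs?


d = 10^((m - M + 5)/5) = 10^((10.0 - -4.7 + 5)/5) = 8709.6359

8709.6359 pc


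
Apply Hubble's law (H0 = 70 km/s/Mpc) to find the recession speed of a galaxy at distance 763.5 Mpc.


v = H0 * d = 70 * 763.5 = 53445.0

53445.0 km/s


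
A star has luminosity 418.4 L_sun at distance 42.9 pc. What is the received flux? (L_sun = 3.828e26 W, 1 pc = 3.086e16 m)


F = L / (4*pi*d^2) = 1.602e+29 / (4*pi*(1.324e+18)^2) = 7.272e-09

7.272e-09 W/m^2


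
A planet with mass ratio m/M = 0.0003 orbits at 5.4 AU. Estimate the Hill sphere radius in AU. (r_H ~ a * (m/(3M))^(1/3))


r_H = a * (m/3M)^(1/3) = 5.4 * (0.0003/3)^(1/3) = 0.2506

0.2506 AU


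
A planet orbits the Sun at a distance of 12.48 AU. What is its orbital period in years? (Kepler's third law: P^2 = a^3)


P = a^(3/2) = 12.48^1.5 = 44.0882

44.0882 years


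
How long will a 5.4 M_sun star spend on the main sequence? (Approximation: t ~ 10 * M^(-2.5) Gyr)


t = 10 * M^(-2.5) = 10 * 5.4^(-2.5) = 0.1476

0.1476 Gyr


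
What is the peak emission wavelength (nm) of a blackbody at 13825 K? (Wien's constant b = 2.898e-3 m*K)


lam_max = b / T = 2.898e-3 / 13825 = 2.096e-07 m = 209.6203 nm

209.6203 nm


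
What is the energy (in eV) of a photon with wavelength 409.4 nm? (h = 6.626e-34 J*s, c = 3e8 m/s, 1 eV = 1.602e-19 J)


E = hc/lambda = 6.626e-34 * 3e8 / 4.094e-07 = 4.855e-19 J = 3.0308 eV

3.0308 eV


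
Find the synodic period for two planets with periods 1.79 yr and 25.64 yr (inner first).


1/P_syn = |1/P1 - 1/P2| = |1/1.79 - 1/25.64| => P_syn = 1.9243

1.9243 years


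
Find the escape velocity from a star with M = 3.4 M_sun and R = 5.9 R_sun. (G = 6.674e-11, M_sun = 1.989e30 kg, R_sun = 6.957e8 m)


M = 3.4 * 1.989e30 kg = 6.7626e+30 kg; R = 5.9 * 6.957e8 m = 4.10463e+09 m. v_esc = sqrt(2GM/R) = sqrt(2 * 6.674e-11 * 6.7626e+30 / 4.10463e+09) = 468951.5132

468951.5132 m/s


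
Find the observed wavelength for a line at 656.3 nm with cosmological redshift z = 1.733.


lam_obs = lam_emit * (1 + z) = 656.3 * (1 + 1.733) = 1793.6679

1793.6679 nm


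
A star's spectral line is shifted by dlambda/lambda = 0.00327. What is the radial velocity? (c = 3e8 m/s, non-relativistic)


v = (dlambda/lambda) * c = 0.00327 * 3e8 = 981000.0

981000.0 m/s


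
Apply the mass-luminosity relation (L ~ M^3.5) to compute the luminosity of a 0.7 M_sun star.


L/L_sun = (M/M_sun)^3.5 = 0.7^3.5 = 0.287

0.287 L_sun


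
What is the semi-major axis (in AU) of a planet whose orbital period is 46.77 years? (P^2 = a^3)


a = P^(2/3) = 46.77^(2/3) = 12.9811

12.9811 AU


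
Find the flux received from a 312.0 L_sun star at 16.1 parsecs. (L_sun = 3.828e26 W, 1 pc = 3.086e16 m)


F = L / (4*pi*d^2) = 1.194e+29 / (4*pi*(4.968e+17)^2) = 3.850e-08

3.850e-08 W/m^2


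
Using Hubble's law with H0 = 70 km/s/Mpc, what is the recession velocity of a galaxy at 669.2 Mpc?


v = H0 * d = 70 * 669.2 = 46844.0

46844.0 km/s


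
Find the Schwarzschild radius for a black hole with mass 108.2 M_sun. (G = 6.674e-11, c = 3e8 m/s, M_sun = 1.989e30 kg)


M = 108.2 * 1.989e30 kg = 2.152098e+32 kg. rs = 2GM/c^2 = 2 * 6.674e-11 * 2.152098e+32 / (3e8)^2 = 319180.0456

319180.0456 m


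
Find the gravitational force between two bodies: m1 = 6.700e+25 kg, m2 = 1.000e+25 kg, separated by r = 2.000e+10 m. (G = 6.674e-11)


F = G*m1*m2/r^2 = 6.674e-11 * 6.700e+25 * 1.000e+25 / (2.000e+10)^2 = 6.674e-11 * 6.700e+50 / 4.000e+20 = 1.118e+20

1.118e+20 N


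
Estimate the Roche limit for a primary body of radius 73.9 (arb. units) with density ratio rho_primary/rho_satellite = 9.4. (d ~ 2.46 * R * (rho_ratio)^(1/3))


d_Roche = 2.46 * 73.9 * 9.4^(1/3) = 383.6679

383.6679


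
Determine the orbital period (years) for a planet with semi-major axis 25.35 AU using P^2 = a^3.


P = a^(3/2) = 25.35^1.5 = 127.6342

127.6342 years


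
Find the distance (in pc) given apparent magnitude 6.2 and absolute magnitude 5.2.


d = 10^((m - M + 5)/5) = 10^((6.2 - 5.2 + 5)/5) = 15.8489

15.8489 pc


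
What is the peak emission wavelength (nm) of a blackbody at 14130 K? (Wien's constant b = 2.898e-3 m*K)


lam_max = b / T = 2.898e-3 / 14130 = 2.051e-07 m = 205.0955 nm

205.0955 nm


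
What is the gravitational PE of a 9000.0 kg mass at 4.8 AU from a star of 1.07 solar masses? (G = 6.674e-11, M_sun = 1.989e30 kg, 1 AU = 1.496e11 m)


M = 1.07 * 1.989e30 kg = 2.12823e+30 kg; r = 4.8 AU * 1.496e11 m/AU = 7.1808e+11 m. U = -GM*m/r = -(6.674e-11 * 2.12823e+30 * 9000.0) / 7.1808e+11 = -1.780e+12

-1.780e+12 J


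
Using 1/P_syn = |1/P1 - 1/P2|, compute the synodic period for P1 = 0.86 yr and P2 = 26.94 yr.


1/P_syn = |1/P1 - 1/P2| = |1/0.86 - 1/26.94| => P_syn = 0.8884

0.8884 years


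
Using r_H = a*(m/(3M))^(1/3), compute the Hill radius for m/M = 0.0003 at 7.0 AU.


r_H = a * (m/3M)^(1/3) = 7.0 * (0.0003/3)^(1/3) = 0.3249

0.3249 AU


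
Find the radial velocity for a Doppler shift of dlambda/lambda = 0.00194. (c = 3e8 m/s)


v = (dlambda/lambda) * c = 0.00194 * 3e8 = 582000.0

582000.0 m/s


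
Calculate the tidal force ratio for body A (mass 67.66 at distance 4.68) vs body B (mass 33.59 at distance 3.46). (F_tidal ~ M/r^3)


Ratio = (M1/r1^3) / (M2/r2^3) = (67.66/4.68^3) / (33.59/3.46^3) = 0.814

0.814


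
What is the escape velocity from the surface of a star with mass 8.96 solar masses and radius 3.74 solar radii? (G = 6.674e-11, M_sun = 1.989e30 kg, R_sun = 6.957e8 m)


M = 8.96 * 1.989e30 kg = 1.782144e+31 kg; R = 3.74 * 6.957e8 m = 2.601918e+09 m. v_esc = sqrt(2GM/R) = sqrt(2 * 6.674e-11 * 1.782144e+31 / 2.601918e+09) = 956164.67

956164.67 m/s


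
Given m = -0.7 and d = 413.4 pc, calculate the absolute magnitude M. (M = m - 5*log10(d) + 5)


M = m - 5*log10(d) + 5 = -0.7 - 5*log10(413.4) + 5 = -8.7819

-8.7819


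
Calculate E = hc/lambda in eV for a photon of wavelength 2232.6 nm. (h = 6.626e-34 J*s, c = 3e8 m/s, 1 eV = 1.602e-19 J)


E = hc/lambda = 6.626e-34 * 3e8 / 2.233e-06 = 8.904e-20 J = 0.5558 eV

0.5558 eV


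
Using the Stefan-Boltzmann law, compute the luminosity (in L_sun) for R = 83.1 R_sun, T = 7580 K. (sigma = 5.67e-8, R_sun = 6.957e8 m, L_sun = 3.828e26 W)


R = 83.1 * 6.957e8 m = 5.781267e+10 m. L = 4*pi*R^2*sigma*T^4 = 4*pi*(5.781267e+10)^2 * 5.67e-8 * 7580^4 = 7.861687916e+30 W. L/L_sun = 7.861687916e+30 / 3.828e26 = 20537.3248

20537.3248 L_sun


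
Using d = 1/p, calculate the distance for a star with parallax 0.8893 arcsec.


d = 1/p = 1/0.8893 = 1.1245

1.1245 pc


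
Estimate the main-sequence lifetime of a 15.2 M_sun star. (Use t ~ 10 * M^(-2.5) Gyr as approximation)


t = 10 * M^(-2.5) = 10 * 15.2^(-2.5) = 0.0111

0.0111 Gyr


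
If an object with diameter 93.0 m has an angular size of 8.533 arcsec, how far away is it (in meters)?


D = size / theta_rad, theta_rad = 8.533 * pi/(180*3600) = 4.137e-05, D = 2.248e+06

2.248e+06 m


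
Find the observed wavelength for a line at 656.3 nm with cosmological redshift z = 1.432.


lam_obs = lam_emit * (1 + z) = 656.3 * (1 + 1.432) = 1596.1216

1596.1216 nm


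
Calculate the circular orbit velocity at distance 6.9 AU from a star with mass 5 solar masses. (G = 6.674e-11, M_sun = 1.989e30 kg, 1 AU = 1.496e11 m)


v = sqrt(GM/r) = sqrt(6.674e-11 * 9.945e+30 / 1.032e+12) = 25357.4252

25357.4252 m/s


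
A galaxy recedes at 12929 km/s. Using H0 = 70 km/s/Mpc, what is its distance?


d = v / H0 = 12929 / 70 = 184.7

184.7 Mpc


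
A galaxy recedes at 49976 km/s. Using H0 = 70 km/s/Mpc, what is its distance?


d = v / H0 = 49976 / 70 = 713.9429

713.9429 Mpc


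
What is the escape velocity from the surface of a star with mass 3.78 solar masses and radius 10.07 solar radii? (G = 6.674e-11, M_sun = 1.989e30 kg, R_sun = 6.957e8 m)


M = 3.78 * 1.989e30 kg = 7.51842e+30 kg; R = 10.07 * 6.957e8 m = 7.005699e+09 m. v_esc = sqrt(2GM/R) = sqrt(2 * 6.674e-11 * 7.51842e+30 / 7.005699e+09) = 378482.3691

378482.3691 m/s


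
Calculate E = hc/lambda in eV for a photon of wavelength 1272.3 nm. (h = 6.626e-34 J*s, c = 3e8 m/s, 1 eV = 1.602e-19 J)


E = hc/lambda = 6.626e-34 * 3e8 / 1.272e-06 = 1.562e-19 J = 0.9753 eV

0.9753 eV


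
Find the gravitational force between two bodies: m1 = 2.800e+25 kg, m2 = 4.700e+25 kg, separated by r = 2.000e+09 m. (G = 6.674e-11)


F = G*m1*m2/r^2 = 6.674e-11 * 2.800e+25 * 4.700e+25 / (2.000e+09)^2 = 6.674e-11 * 1.316e+51 / 4.000e+18 = 2.196e+22

2.196e+22 N


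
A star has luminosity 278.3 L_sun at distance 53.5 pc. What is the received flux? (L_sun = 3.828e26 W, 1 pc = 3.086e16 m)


F = L / (4*pi*d^2) = 1.065e+29 / (4*pi*(1.651e+18)^2) = 3.110e-09

3.110e-09 W/m^2


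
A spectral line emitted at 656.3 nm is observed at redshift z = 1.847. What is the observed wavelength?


lam_obs = lam_emit * (1 + z) = 656.3 * (1 + 1.847) = 1868.4861

1868.4861 nm


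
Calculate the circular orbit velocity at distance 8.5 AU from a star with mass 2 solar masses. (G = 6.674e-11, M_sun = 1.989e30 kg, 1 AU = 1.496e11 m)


v = sqrt(GM/r) = sqrt(6.674e-11 * 3.978e+30 / 1.272e+12) = 14449.4139

14449.4139 m/s


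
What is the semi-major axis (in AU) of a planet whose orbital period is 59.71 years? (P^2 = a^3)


a = P^(2/3) = 59.71^(2/3) = 15.2768

15.2768 AU


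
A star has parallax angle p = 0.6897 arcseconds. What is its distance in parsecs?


d = 1/p = 1/0.6897 = 1.4499

1.4499 pc


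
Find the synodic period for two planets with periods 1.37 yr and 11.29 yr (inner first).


1/P_syn = |1/P1 - 1/P2| = |1/1.37 - 1/11.29| => P_syn = 1.5592

1.5592 years


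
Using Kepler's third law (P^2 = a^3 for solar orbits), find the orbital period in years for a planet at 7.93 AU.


P = a^(3/2) = 7.93^1.5 = 22.3311

22.3311 years


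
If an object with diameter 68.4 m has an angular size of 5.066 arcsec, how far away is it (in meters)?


D = size / theta_rad, theta_rad = 5.066 * pi/(180*3600) = 2.456e-05, D = 2.785e+06

2.785e+06 m


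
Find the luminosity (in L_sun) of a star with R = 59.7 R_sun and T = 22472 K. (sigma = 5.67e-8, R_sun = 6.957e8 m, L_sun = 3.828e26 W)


R = 59.7 * 6.957e8 m = 4.153329e+10 m. L = 4*pi*R^2*sigma*T^4 = 4*pi*(4.153329e+10)^2 * 5.67e-8 * 22472^4 = 3.134386129e+32 W. L/L_sun = 3.134386129e+32 / 3.828e26 = 818805.1538

818805.1538 L_sun


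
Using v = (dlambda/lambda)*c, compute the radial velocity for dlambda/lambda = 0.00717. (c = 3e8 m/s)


v = (dlambda/lambda) * c = 0.00717 * 3e8 = 2.151e+06

2.151e+06 m/s


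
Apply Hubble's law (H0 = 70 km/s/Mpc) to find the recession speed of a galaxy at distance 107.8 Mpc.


v = H0 * d = 70 * 107.8 = 7546.0

7546.0 km/s


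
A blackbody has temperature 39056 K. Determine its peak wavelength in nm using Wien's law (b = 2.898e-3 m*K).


lam_max = b / T = 2.898e-3 / 39056 = 7.420e-08 m = 74.2011 nm

74.2011 nm


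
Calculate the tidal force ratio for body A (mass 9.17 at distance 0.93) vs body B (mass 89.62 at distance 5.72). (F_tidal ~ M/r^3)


Ratio = (M1/r1^3) / (M2/r2^3) = (9.17/0.93^3) / (89.62/5.72^3) = 23.8069

23.8069


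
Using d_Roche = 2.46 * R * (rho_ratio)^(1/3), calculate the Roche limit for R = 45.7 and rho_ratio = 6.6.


d_Roche = 2.46 * 45.7 * 6.6^(1/3) = 210.8787

210.8787


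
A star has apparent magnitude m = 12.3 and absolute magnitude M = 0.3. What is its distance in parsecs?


d = 10^((m - M + 5)/5) = 10^((12.3 - 0.3 + 5)/5) = 2511.8864

2511.8864 pc


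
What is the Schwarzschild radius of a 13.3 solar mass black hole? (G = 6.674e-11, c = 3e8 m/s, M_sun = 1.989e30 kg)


M = 13.3 * 1.989e30 kg = 2.64537e+31 kg. rs = 2GM/c^2 = 2 * 6.674e-11 * 2.64537e+31 / (3e8)^2 = 39233.7764

39233.7764 m


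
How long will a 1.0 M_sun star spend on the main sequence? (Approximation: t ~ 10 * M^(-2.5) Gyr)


t = 10 * M^(-2.5) = 10 * 1.0^(-2.5) = 10.0

10.0 Gyr


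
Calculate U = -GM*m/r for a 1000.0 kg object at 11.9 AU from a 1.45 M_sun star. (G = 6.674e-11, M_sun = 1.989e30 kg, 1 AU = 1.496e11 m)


M = 1.45 * 1.989e30 kg = 2.88405e+30 kg; r = 11.9 AU * 1.496e11 m/AU = 1.78024e+12 m. U = -GM*m/r = -(6.674e-11 * 2.88405e+30 * 1000.0) / 1.78024e+12 = -1.081e+11

-1.081e+11 J


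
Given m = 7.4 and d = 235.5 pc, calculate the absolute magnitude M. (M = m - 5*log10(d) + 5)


M = m - 5*log10(d) + 5 = 7.4 - 5*log10(235.5) + 5 = 0.54

0.54


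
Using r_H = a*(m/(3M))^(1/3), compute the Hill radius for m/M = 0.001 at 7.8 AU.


r_H = a * (m/3M)^(1/3) = 7.8 * (0.001/3)^(1/3) = 0.5408

0.5408 AU


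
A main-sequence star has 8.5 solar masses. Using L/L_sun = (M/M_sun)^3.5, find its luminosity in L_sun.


L/L_sun = (M/M_sun)^3.5 = 8.5^3.5 = 1790.4667

1790.4667 L_sun


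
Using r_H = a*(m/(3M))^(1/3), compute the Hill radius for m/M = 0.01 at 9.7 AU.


r_H = a * (m/3M)^(1/3) = 9.7 * (0.01/3)^(1/3) = 1.449

1.449 AU


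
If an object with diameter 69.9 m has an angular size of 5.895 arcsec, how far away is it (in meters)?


D = size / theta_rad, theta_rad = 5.895 * pi/(180*3600) = 2.858e-05, D = 2.446e+06

2.446e+06 m


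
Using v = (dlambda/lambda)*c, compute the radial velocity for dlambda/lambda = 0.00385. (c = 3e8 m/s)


v = (dlambda/lambda) * c = 0.00385 * 3e8 = 1.155e+06

1.155e+06 m/s


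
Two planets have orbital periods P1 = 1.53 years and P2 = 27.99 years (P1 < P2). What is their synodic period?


1/P_syn = |1/P1 - 1/P2| = |1/1.53 - 1/27.99| => P_syn = 1.6185

1.6185 years


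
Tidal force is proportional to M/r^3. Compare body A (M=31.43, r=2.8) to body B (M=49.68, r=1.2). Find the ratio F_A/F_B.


Ratio = (M1/r1^3) / (M2/r2^3) = (31.43/2.8^3) / (49.68/1.2^3) = 0.0498

0.0498


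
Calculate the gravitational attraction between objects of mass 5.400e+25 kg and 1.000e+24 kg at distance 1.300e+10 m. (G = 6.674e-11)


F = G*m1*m2/r^2 = 6.674e-11 * 5.400e+25 * 1.000e+24 / (1.300e+10)^2 = 6.674e-11 * 5.400e+49 / 1.690e+20 = 2.133e+19

2.133e+19 N


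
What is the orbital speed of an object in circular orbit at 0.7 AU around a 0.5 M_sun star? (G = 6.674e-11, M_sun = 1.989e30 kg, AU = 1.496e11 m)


v = sqrt(GM/r) = sqrt(6.674e-11 * 9.945e+29 / 1.047e+11) = 25175.6492

25175.6492 m/s


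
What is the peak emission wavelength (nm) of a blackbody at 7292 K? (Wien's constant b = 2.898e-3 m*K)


lam_max = b / T = 2.898e-3 / 7292 = 3.974e-07 m = 397.4218 nm

397.4218 nm


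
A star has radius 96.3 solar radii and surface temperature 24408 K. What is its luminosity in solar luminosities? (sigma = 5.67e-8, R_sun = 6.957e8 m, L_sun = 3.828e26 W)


R = 96.3 * 6.957e8 m = 6.699591e+10 m. L = 4*pi*R^2*sigma*T^4 = 4*pi*(6.699591e+10)^2 * 5.67e-8 * 24408^4 = 1.135058597e+33 W. L/L_sun = 1.135058597e+33 / 3.828e26 = 2.965e+06

2.965e+06 L_sun


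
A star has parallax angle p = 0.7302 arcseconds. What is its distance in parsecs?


d = 1/p = 1/0.7302 = 1.3695

1.3695 pc


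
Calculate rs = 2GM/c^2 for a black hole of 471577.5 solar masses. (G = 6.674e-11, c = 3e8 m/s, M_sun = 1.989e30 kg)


M = 471577.5 * 1.989e30 kg = 9.379676475e+35 kg. rs = 2GM/c^2 = 2 * 6.674e-11 * 9.379676475e+35 / (3e8)^2 = 1.391e+09

1.391e+09 m


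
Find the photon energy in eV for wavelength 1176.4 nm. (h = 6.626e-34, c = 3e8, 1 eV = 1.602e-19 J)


E = hc/lambda = 6.626e-34 * 3e8 / 1.176e-06 = 1.690e-19 J = 1.0548 eV

1.0548 eV


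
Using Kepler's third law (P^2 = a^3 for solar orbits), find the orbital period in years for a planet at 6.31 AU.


P = a^(3/2) = 6.31^1.5 = 15.8505

15.8505 years


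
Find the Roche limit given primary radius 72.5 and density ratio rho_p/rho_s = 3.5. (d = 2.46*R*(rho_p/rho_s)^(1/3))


d_Roche = 2.46 * 72.5 * 3.5^(1/3) = 270.7878

270.7878


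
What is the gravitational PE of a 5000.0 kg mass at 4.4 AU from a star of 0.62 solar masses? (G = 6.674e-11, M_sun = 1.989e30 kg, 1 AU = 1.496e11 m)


M = 0.62 * 1.989e30 kg = 1.23318e+30 kg; r = 4.4 AU * 1.496e11 m/AU = 6.5824e+11 m. U = -GM*m/r = -(6.674e-11 * 1.23318e+30 * 5000.0) / 6.5824e+11 = -6.252e+11

-6.252e+11 J


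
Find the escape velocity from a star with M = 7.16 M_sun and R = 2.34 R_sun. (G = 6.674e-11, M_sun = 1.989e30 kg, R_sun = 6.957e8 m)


M = 7.16 * 1.989e30 kg = 1.424124e+31 kg; R = 2.34 * 6.957e8 m = 1.627938e+09 m. v_esc = sqrt(2GM/R) = sqrt(2 * 6.674e-11 * 1.424124e+31 / 1.627938e+09) = 1.081e+06

1.081e+06 m/s


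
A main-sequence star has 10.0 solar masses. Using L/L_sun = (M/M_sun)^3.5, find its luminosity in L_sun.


L/L_sun = (M/M_sun)^3.5 = 10.0^3.5 = 3162.2777

3162.2777 L_sun


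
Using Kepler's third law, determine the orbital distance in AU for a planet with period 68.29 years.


a = P^(2/3) = 68.29^(2/3) = 16.7072

16.7072 AU


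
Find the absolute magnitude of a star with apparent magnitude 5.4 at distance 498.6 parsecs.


M = m - 5*log10(d) + 5 = 5.4 - 5*log10(498.6) + 5 = -3.0888

-3.0888


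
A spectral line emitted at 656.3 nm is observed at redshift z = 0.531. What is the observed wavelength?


lam_obs = lam_emit * (1 + z) = 656.3 * (1 + 0.531) = 1004.7953

1004.7953 nm


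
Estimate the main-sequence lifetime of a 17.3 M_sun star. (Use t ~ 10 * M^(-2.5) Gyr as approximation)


t = 10 * M^(-2.5) = 10 * 17.3^(-2.5) = 0.008

0.008 Gyr


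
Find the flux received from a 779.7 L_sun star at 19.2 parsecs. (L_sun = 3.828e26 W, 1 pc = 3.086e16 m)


F = L / (4*pi*d^2) = 2.985e+29 / (4*pi*(5.925e+17)^2) = 6.765e-08

6.765e-08 W/m^2


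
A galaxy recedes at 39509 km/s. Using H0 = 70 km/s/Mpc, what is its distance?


d = v / H0 = 39509 / 70 = 564.4143

564.4143 Mpc


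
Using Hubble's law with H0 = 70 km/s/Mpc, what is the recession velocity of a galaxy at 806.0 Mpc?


v = H0 * d = 70 * 806.0 = 56420.0

56420.0 km/s


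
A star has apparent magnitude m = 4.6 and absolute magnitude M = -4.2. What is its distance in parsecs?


d = 10^((m - M + 5)/5) = 10^((4.6 - -4.2 + 5)/5) = 575.4399

575.4399 pc


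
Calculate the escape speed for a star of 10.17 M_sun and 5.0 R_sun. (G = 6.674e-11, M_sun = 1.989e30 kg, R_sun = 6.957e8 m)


M = 10.17 * 1.989e30 kg = 2.022813e+31 kg; R = 5.0 * 6.957e8 m = 3.4785e+09 m. v_esc = sqrt(2GM/R) = sqrt(2 * 6.674e-11 * 2.022813e+31 / 3.4785e+09) = 881028.5116

881028.5116 m/s


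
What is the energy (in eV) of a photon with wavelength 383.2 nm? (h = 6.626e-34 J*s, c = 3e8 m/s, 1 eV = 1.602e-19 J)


E = hc/lambda = 6.626e-34 * 3e8 / 3.832e-07 = 5.187e-19 J = 3.2381 eV

3.2381 eV


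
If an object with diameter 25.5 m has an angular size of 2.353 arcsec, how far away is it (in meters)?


D = size / theta_rad, theta_rad = 2.353 * pi/(180*3600) = 1.141e-05, D = 2.235e+06

2.235e+06 m


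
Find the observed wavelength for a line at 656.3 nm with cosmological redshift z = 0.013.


lam_obs = lam_emit * (1 + z) = 656.3 * (1 + 0.013) = 664.8319

664.8319 nm


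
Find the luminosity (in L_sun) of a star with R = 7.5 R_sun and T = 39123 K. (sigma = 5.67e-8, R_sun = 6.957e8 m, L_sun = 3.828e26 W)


R = 7.5 * 6.957e8 m = 5.21775e+09 m. L = 4*pi*R^2*sigma*T^4 = 4*pi*(5.21775e+09)^2 * 5.67e-8 * 39123^4 = 4.544520375e+31 W. L/L_sun = 4.544520375e+31 / 3.828e26 = 118717.8781

118717.8781 L_sun


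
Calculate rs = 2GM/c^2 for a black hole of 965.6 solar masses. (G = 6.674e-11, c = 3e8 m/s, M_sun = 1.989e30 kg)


M = 965.6 * 1.989e30 kg = 1.9205784e+33 kg. rs = 2GM/c^2 = 2 * 6.674e-11 * 1.9205784e+33 / (3e8)^2 = 2.848e+06

2.848e+06 m


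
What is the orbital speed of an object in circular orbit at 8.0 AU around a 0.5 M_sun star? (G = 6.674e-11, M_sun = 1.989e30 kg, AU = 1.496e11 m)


v = sqrt(GM/r) = sqrt(6.674e-11 * 9.945e+29 / 1.197e+12) = 7447.0575

7447.0575 m/s


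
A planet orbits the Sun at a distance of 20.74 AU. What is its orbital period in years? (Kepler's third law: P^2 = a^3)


P = a^(3/2) = 20.74^1.5 = 94.4524

94.4524 years


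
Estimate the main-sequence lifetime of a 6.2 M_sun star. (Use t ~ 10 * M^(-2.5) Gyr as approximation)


t = 10 * M^(-2.5) = 10 * 6.2^(-2.5) = 0.1045

0.1045 Gyr


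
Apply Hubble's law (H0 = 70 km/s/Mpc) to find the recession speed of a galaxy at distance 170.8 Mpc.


v = H0 * d = 70 * 170.8 = 11956.0

11956.0 km/s


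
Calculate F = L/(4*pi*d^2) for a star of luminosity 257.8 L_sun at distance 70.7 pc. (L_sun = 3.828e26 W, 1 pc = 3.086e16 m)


F = L / (4*pi*d^2) = 9.869e+28 / (4*pi*(2.182e+18)^2) = 1.650e-09

1.650e-09 W/m^2


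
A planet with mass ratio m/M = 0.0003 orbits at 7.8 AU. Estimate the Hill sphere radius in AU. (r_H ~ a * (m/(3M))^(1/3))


r_H = a * (m/3M)^(1/3) = 7.8 * (0.0003/3)^(1/3) = 0.362

0.362 AU


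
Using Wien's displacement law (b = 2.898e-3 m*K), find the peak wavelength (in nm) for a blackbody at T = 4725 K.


lam_max = b / T = 2.898e-3 / 4725 = 6.133e-07 m = 613.3333 nm

613.3333 nm


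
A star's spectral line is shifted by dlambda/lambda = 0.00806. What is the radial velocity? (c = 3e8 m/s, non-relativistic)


v = (dlambda/lambda) * c = 0.00806 * 3e8 = 2.418e+06

2.418e+06 m/s


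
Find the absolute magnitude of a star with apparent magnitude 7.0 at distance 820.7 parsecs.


M = m - 5*log10(d) + 5 = 7.0 - 5*log10(820.7) + 5 = -2.5709

-2.5709


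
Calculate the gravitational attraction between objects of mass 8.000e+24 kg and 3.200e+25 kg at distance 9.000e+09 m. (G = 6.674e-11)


F = G*m1*m2/r^2 = 6.674e-11 * 8.000e+24 * 3.200e+25 / (9.000e+09)^2 = 6.674e-11 * 2.560e+50 / 8.100e+19 = 2.109e+20

2.109e+20 N


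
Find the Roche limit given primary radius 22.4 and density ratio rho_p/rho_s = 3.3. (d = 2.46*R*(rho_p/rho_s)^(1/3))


d_Roche = 2.46 * 22.4 * 3.3^(1/3) = 82.0391

82.0391


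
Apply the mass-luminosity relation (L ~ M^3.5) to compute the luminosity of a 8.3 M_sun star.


L/L_sun = (M/M_sun)^3.5 = 8.3^3.5 = 1647.3024

1647.3024 L_sun


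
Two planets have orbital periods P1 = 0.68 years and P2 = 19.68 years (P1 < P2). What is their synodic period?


1/P_syn = |1/P1 - 1/P2| = |1/0.68 - 1/19.68| => P_syn = 0.7043

0.7043 years


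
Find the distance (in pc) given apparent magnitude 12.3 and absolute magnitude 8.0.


d = 10^((m - M + 5)/5) = 10^((12.3 - 8.0 + 5)/5) = 72.4436

72.4436 pc


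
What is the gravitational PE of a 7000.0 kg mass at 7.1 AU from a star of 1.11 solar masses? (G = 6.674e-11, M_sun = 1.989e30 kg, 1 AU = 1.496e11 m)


M = 1.11 * 1.989e30 kg = 2.20779e+30 kg; r = 7.1 AU * 1.496e11 m/AU = 1.06216e+12 m. U = -GM*m/r = -(6.674e-11 * 2.20779e+30 * 7000.0) / 1.06216e+12 = -9.711e+11

-9.711e+11 J


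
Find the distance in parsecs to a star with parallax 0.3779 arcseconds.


d = 1/p = 1/0.3779 = 2.6462

2.6462 pc


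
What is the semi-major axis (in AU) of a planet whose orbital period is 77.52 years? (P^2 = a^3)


a = P^(2/3) = 77.52^(2/3) = 18.1806

18.1806 AU


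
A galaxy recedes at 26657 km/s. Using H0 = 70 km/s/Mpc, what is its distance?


d = v / H0 = 26657 / 70 = 380.8143

380.8143 Mpc


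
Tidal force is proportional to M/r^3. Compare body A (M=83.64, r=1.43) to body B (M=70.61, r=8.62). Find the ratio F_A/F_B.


Ratio = (M1/r1^3) / (M2/r2^3) = (83.64/1.43^3) / (70.61/8.62^3) = 259.4547

259.4547


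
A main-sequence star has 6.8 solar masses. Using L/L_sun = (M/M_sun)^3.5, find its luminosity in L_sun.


L/L_sun = (M/M_sun)^3.5 = 6.8^3.5 = 819.9383

819.9383 L_sun


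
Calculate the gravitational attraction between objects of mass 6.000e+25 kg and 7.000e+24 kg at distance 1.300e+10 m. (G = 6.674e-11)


F = G*m1*m2/r^2 = 6.674e-11 * 6.000e+25 * 7.000e+24 / (1.300e+10)^2 = 6.674e-11 * 4.200e+50 / 1.690e+20 = 1.659e+20

1.659e+20 N


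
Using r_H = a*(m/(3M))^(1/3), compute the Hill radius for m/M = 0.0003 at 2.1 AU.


r_H = a * (m/3M)^(1/3) = 2.1 * (0.0003/3)^(1/3) = 0.0975

0.0975 AU


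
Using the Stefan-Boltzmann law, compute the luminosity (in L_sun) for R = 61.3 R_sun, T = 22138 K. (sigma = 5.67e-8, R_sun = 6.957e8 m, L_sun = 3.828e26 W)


R = 61.3 * 6.957e8 m = 4.264641e+10 m. L = 4*pi*R^2*sigma*T^4 = 4*pi*(4.264641e+10)^2 * 5.67e-8 * 22138^4 = 3.112514699e+32 W. L/L_sun = 3.112514699e+32 / 3.828e26 = 813091.6142

813091.6142 L_sun


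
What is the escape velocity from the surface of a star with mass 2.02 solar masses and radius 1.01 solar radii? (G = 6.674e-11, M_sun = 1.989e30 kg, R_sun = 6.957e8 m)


M = 2.02 * 1.989e30 kg = 4.01778e+30 kg; R = 1.01 * 6.957e8 m = 7.02657e+08 m. v_esc = sqrt(2GM/R) = sqrt(2 * 6.674e-11 * 4.01778e+30 / 7.02657e+08) = 873633.9179

873633.9179 m/s


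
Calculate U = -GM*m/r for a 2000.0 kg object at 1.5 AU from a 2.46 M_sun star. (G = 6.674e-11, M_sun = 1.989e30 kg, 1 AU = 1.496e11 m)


M = 2.46 * 1.989e30 kg = 4.89294e+30 kg; r = 1.5 AU * 1.496e11 m/AU = 2.244e+11 m. U = -GM*m/r = -(6.674e-11 * 4.89294e+30 * 2000.0) / 2.244e+11 = -2.910e+12

-2.910e+12 J


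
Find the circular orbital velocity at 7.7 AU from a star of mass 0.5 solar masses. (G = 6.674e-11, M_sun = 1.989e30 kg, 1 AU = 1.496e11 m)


v = sqrt(GM/r) = sqrt(6.674e-11 * 9.945e+29 / 1.152e+12) = 7590.7438

7590.7438 m/s


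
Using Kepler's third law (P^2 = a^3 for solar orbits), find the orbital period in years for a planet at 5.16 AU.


P = a^(3/2) = 5.16^1.5 = 11.7213

11.7213 years


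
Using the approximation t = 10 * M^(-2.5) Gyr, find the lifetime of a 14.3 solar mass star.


t = 10 * M^(-2.5) = 10 * 14.3^(-2.5) = 0.0129

0.0129 Gyr


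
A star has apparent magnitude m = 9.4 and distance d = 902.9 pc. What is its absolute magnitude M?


M = m - 5*log10(d) + 5 = 9.4 - 5*log10(902.9) + 5 = -0.3782

-0.3782


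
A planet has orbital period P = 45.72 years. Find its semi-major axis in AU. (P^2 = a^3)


a = P^(2/3) = 45.72^(2/3) = 12.7861

12.7861 AU


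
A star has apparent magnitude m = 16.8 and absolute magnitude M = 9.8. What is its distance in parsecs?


d = 10^((m - M + 5)/5) = 10^((16.8 - 9.8 + 5)/5) = 251.1886

251.1886 pc


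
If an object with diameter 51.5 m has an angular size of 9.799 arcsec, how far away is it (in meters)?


D = size / theta_rad, theta_rad = 9.799 * pi/(180*3600) = 4.751e-05, D = 1.084e+06

1.084e+06 m


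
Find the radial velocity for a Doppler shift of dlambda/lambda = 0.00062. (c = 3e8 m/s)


v = (dlambda/lambda) * c = 0.00062 * 3e8 = 186000.0

186000.0 m/s


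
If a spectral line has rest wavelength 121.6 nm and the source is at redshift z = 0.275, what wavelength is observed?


lam_obs = lam_emit * (1 + z) = 121.6 * (1 + 0.275) = 155.04

155.04 nm


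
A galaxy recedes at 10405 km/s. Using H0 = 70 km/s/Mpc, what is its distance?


d = v / H0 = 10405 / 70 = 148.6429

148.6429 Mpc


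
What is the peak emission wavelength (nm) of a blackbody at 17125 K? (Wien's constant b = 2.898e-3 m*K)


lam_max = b / T = 2.898e-3 / 17125 = 1.692e-07 m = 169.2263 nm

169.2263 nm


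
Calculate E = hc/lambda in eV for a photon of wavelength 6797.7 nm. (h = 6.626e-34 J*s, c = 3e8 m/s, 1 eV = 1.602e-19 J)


E = hc/lambda = 6.626e-34 * 3e8 / 6.798e-06 = 2.924e-20 J = 0.1825 eV

0.1825 eV
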